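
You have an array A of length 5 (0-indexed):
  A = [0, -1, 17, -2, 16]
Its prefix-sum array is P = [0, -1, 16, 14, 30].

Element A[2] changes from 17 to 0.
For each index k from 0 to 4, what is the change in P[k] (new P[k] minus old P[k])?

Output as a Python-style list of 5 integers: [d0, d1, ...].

Answer: [0, 0, -17, -17, -17]

Derivation:
Element change: A[2] 17 -> 0, delta = -17
For k < 2: P[k] unchanged, delta_P[k] = 0
For k >= 2: P[k] shifts by exactly -17
Delta array: [0, 0, -17, -17, -17]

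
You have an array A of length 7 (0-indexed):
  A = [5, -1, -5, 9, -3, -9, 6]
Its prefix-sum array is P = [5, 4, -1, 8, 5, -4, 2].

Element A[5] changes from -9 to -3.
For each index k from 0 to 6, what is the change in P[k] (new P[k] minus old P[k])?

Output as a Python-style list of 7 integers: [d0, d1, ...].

Answer: [0, 0, 0, 0, 0, 6, 6]

Derivation:
Element change: A[5] -9 -> -3, delta = 6
For k < 5: P[k] unchanged, delta_P[k] = 0
For k >= 5: P[k] shifts by exactly 6
Delta array: [0, 0, 0, 0, 0, 6, 6]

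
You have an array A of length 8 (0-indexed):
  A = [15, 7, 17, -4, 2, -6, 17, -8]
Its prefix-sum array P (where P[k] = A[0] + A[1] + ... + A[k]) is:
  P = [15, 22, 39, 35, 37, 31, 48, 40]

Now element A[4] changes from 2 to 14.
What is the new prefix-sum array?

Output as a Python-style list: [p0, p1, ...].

Change: A[4] 2 -> 14, delta = 12
P[k] for k < 4: unchanged (A[4] not included)
P[k] for k >= 4: shift by delta = 12
  P[0] = 15 + 0 = 15
  P[1] = 22 + 0 = 22
  P[2] = 39 + 0 = 39
  P[3] = 35 + 0 = 35
  P[4] = 37 + 12 = 49
  P[5] = 31 + 12 = 43
  P[6] = 48 + 12 = 60
  P[7] = 40 + 12 = 52

Answer: [15, 22, 39, 35, 49, 43, 60, 52]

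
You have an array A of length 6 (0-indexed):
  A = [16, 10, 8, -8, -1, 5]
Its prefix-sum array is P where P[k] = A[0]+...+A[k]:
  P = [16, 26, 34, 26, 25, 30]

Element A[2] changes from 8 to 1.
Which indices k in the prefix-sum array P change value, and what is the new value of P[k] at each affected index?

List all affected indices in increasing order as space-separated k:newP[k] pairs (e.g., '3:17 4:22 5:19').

P[k] = A[0] + ... + A[k]
P[k] includes A[2] iff k >= 2
Affected indices: 2, 3, ..., 5; delta = -7
  P[2]: 34 + -7 = 27
  P[3]: 26 + -7 = 19
  P[4]: 25 + -7 = 18
  P[5]: 30 + -7 = 23

Answer: 2:27 3:19 4:18 5:23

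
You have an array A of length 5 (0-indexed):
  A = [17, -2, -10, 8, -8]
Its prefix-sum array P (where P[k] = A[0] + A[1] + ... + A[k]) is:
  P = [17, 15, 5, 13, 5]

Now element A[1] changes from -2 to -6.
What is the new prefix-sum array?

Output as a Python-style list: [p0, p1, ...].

Answer: [17, 11, 1, 9, 1]

Derivation:
Change: A[1] -2 -> -6, delta = -4
P[k] for k < 1: unchanged (A[1] not included)
P[k] for k >= 1: shift by delta = -4
  P[0] = 17 + 0 = 17
  P[1] = 15 + -4 = 11
  P[2] = 5 + -4 = 1
  P[3] = 13 + -4 = 9
  P[4] = 5 + -4 = 1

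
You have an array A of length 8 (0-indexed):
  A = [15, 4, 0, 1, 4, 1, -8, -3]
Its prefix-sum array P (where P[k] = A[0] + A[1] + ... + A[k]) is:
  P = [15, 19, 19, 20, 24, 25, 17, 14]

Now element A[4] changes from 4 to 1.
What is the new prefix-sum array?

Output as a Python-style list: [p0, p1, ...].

Answer: [15, 19, 19, 20, 21, 22, 14, 11]

Derivation:
Change: A[4] 4 -> 1, delta = -3
P[k] for k < 4: unchanged (A[4] not included)
P[k] for k >= 4: shift by delta = -3
  P[0] = 15 + 0 = 15
  P[1] = 19 + 0 = 19
  P[2] = 19 + 0 = 19
  P[3] = 20 + 0 = 20
  P[4] = 24 + -3 = 21
  P[5] = 25 + -3 = 22
  P[6] = 17 + -3 = 14
  P[7] = 14 + -3 = 11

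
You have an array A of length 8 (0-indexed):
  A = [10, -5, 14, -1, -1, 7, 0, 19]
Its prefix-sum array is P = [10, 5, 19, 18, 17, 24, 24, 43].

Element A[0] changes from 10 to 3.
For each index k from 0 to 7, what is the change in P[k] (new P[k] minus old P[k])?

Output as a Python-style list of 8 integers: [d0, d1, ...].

Answer: [-7, -7, -7, -7, -7, -7, -7, -7]

Derivation:
Element change: A[0] 10 -> 3, delta = -7
For k < 0: P[k] unchanged, delta_P[k] = 0
For k >= 0: P[k] shifts by exactly -7
Delta array: [-7, -7, -7, -7, -7, -7, -7, -7]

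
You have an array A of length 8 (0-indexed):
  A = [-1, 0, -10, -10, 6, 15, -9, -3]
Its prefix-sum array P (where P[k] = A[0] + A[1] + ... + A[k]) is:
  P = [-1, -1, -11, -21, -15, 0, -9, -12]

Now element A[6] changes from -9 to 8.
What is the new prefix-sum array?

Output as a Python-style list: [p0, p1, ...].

Answer: [-1, -1, -11, -21, -15, 0, 8, 5]

Derivation:
Change: A[6] -9 -> 8, delta = 17
P[k] for k < 6: unchanged (A[6] not included)
P[k] for k >= 6: shift by delta = 17
  P[0] = -1 + 0 = -1
  P[1] = -1 + 0 = -1
  P[2] = -11 + 0 = -11
  P[3] = -21 + 0 = -21
  P[4] = -15 + 0 = -15
  P[5] = 0 + 0 = 0
  P[6] = -9 + 17 = 8
  P[7] = -12 + 17 = 5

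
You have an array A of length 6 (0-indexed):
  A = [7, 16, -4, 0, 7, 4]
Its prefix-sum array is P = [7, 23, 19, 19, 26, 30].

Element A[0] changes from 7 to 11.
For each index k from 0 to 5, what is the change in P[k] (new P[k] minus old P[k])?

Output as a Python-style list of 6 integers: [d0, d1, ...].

Element change: A[0] 7 -> 11, delta = 4
For k < 0: P[k] unchanged, delta_P[k] = 0
For k >= 0: P[k] shifts by exactly 4
Delta array: [4, 4, 4, 4, 4, 4]

Answer: [4, 4, 4, 4, 4, 4]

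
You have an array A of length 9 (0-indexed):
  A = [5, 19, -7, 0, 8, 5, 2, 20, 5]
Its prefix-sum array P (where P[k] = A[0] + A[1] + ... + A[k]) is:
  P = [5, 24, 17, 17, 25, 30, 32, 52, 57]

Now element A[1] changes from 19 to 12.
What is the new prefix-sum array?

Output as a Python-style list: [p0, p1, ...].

Change: A[1] 19 -> 12, delta = -7
P[k] for k < 1: unchanged (A[1] not included)
P[k] for k >= 1: shift by delta = -7
  P[0] = 5 + 0 = 5
  P[1] = 24 + -7 = 17
  P[2] = 17 + -7 = 10
  P[3] = 17 + -7 = 10
  P[4] = 25 + -7 = 18
  P[5] = 30 + -7 = 23
  P[6] = 32 + -7 = 25
  P[7] = 52 + -7 = 45
  P[8] = 57 + -7 = 50

Answer: [5, 17, 10, 10, 18, 23, 25, 45, 50]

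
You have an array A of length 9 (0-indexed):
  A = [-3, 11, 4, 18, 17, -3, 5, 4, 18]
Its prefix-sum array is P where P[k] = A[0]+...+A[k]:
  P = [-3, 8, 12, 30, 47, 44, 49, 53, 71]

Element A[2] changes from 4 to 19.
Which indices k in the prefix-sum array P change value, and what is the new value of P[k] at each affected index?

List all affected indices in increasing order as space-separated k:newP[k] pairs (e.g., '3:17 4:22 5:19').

P[k] = A[0] + ... + A[k]
P[k] includes A[2] iff k >= 2
Affected indices: 2, 3, ..., 8; delta = 15
  P[2]: 12 + 15 = 27
  P[3]: 30 + 15 = 45
  P[4]: 47 + 15 = 62
  P[5]: 44 + 15 = 59
  P[6]: 49 + 15 = 64
  P[7]: 53 + 15 = 68
  P[8]: 71 + 15 = 86

Answer: 2:27 3:45 4:62 5:59 6:64 7:68 8:86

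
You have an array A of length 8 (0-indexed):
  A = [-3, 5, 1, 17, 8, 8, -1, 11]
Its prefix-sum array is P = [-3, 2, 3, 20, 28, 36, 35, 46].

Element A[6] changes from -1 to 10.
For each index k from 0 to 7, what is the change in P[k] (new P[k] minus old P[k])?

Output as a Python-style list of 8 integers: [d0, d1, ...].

Element change: A[6] -1 -> 10, delta = 11
For k < 6: P[k] unchanged, delta_P[k] = 0
For k >= 6: P[k] shifts by exactly 11
Delta array: [0, 0, 0, 0, 0, 0, 11, 11]

Answer: [0, 0, 0, 0, 0, 0, 11, 11]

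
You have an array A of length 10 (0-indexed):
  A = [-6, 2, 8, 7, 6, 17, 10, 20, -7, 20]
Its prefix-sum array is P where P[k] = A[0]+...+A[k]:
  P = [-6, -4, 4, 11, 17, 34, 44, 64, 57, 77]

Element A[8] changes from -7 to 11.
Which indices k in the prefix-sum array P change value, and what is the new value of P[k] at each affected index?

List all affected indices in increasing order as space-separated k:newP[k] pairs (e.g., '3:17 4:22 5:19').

Answer: 8:75 9:95

Derivation:
P[k] = A[0] + ... + A[k]
P[k] includes A[8] iff k >= 8
Affected indices: 8, 9, ..., 9; delta = 18
  P[8]: 57 + 18 = 75
  P[9]: 77 + 18 = 95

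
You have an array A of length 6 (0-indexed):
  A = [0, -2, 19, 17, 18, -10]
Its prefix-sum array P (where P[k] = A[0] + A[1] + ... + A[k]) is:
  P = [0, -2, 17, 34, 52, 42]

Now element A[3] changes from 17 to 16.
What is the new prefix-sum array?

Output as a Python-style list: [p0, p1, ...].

Answer: [0, -2, 17, 33, 51, 41]

Derivation:
Change: A[3] 17 -> 16, delta = -1
P[k] for k < 3: unchanged (A[3] not included)
P[k] for k >= 3: shift by delta = -1
  P[0] = 0 + 0 = 0
  P[1] = -2 + 0 = -2
  P[2] = 17 + 0 = 17
  P[3] = 34 + -1 = 33
  P[4] = 52 + -1 = 51
  P[5] = 42 + -1 = 41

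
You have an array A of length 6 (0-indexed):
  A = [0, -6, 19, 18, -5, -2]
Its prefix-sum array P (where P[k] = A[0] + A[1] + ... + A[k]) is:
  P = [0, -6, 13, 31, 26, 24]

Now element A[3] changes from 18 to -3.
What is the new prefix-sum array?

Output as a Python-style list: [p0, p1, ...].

Answer: [0, -6, 13, 10, 5, 3]

Derivation:
Change: A[3] 18 -> -3, delta = -21
P[k] for k < 3: unchanged (A[3] not included)
P[k] for k >= 3: shift by delta = -21
  P[0] = 0 + 0 = 0
  P[1] = -6 + 0 = -6
  P[2] = 13 + 0 = 13
  P[3] = 31 + -21 = 10
  P[4] = 26 + -21 = 5
  P[5] = 24 + -21 = 3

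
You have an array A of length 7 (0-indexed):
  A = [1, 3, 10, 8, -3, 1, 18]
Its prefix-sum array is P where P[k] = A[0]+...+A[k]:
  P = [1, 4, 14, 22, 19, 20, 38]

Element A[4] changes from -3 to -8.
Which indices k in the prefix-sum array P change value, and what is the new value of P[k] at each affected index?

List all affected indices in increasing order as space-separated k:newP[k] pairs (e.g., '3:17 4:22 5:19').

P[k] = A[0] + ... + A[k]
P[k] includes A[4] iff k >= 4
Affected indices: 4, 5, ..., 6; delta = -5
  P[4]: 19 + -5 = 14
  P[5]: 20 + -5 = 15
  P[6]: 38 + -5 = 33

Answer: 4:14 5:15 6:33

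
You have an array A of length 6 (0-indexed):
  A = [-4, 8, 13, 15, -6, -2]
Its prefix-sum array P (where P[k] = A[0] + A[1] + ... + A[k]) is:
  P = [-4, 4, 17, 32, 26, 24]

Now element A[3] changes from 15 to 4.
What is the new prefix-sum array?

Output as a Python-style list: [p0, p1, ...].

Answer: [-4, 4, 17, 21, 15, 13]

Derivation:
Change: A[3] 15 -> 4, delta = -11
P[k] for k < 3: unchanged (A[3] not included)
P[k] for k >= 3: shift by delta = -11
  P[0] = -4 + 0 = -4
  P[1] = 4 + 0 = 4
  P[2] = 17 + 0 = 17
  P[3] = 32 + -11 = 21
  P[4] = 26 + -11 = 15
  P[5] = 24 + -11 = 13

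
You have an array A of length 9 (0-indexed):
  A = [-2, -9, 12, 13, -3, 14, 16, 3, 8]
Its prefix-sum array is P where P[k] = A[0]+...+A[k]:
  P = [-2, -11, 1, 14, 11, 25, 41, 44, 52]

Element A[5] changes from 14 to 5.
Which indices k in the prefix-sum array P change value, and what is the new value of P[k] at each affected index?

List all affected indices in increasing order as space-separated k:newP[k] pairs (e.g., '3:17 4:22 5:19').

Answer: 5:16 6:32 7:35 8:43

Derivation:
P[k] = A[0] + ... + A[k]
P[k] includes A[5] iff k >= 5
Affected indices: 5, 6, ..., 8; delta = -9
  P[5]: 25 + -9 = 16
  P[6]: 41 + -9 = 32
  P[7]: 44 + -9 = 35
  P[8]: 52 + -9 = 43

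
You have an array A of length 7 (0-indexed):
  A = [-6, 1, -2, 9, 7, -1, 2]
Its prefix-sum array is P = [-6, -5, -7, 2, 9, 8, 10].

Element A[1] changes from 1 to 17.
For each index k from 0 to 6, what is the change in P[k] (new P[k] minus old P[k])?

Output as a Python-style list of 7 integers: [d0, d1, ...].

Element change: A[1] 1 -> 17, delta = 16
For k < 1: P[k] unchanged, delta_P[k] = 0
For k >= 1: P[k] shifts by exactly 16
Delta array: [0, 16, 16, 16, 16, 16, 16]

Answer: [0, 16, 16, 16, 16, 16, 16]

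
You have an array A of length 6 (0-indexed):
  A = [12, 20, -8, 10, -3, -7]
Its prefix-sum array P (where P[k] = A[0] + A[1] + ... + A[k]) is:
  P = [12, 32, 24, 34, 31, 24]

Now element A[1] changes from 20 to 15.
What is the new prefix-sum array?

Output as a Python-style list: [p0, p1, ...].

Answer: [12, 27, 19, 29, 26, 19]

Derivation:
Change: A[1] 20 -> 15, delta = -5
P[k] for k < 1: unchanged (A[1] not included)
P[k] for k >= 1: shift by delta = -5
  P[0] = 12 + 0 = 12
  P[1] = 32 + -5 = 27
  P[2] = 24 + -5 = 19
  P[3] = 34 + -5 = 29
  P[4] = 31 + -5 = 26
  P[5] = 24 + -5 = 19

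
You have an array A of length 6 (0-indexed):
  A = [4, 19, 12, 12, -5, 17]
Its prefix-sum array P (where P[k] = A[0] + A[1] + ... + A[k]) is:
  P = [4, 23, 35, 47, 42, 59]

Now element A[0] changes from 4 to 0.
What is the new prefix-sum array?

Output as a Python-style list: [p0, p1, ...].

Answer: [0, 19, 31, 43, 38, 55]

Derivation:
Change: A[0] 4 -> 0, delta = -4
P[k] for k < 0: unchanged (A[0] not included)
P[k] for k >= 0: shift by delta = -4
  P[0] = 4 + -4 = 0
  P[1] = 23 + -4 = 19
  P[2] = 35 + -4 = 31
  P[3] = 47 + -4 = 43
  P[4] = 42 + -4 = 38
  P[5] = 59 + -4 = 55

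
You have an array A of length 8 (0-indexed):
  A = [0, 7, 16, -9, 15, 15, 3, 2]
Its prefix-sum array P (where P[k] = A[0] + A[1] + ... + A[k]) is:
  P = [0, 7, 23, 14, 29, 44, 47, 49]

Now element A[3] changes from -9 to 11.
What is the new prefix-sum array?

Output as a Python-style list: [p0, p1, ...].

Change: A[3] -9 -> 11, delta = 20
P[k] for k < 3: unchanged (A[3] not included)
P[k] for k >= 3: shift by delta = 20
  P[0] = 0 + 0 = 0
  P[1] = 7 + 0 = 7
  P[2] = 23 + 0 = 23
  P[3] = 14 + 20 = 34
  P[4] = 29 + 20 = 49
  P[5] = 44 + 20 = 64
  P[6] = 47 + 20 = 67
  P[7] = 49 + 20 = 69

Answer: [0, 7, 23, 34, 49, 64, 67, 69]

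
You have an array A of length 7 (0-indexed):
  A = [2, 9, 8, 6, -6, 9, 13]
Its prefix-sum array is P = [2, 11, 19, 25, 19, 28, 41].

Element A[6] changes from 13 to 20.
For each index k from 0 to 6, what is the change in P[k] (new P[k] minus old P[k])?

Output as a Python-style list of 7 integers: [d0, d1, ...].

Element change: A[6] 13 -> 20, delta = 7
For k < 6: P[k] unchanged, delta_P[k] = 0
For k >= 6: P[k] shifts by exactly 7
Delta array: [0, 0, 0, 0, 0, 0, 7]

Answer: [0, 0, 0, 0, 0, 0, 7]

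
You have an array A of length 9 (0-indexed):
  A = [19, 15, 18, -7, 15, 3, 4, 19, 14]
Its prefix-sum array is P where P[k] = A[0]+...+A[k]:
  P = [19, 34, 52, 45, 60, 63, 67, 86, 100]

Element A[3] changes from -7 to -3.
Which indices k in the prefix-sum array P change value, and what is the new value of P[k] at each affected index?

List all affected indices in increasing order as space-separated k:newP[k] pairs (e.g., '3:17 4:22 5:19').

P[k] = A[0] + ... + A[k]
P[k] includes A[3] iff k >= 3
Affected indices: 3, 4, ..., 8; delta = 4
  P[3]: 45 + 4 = 49
  P[4]: 60 + 4 = 64
  P[5]: 63 + 4 = 67
  P[6]: 67 + 4 = 71
  P[7]: 86 + 4 = 90
  P[8]: 100 + 4 = 104

Answer: 3:49 4:64 5:67 6:71 7:90 8:104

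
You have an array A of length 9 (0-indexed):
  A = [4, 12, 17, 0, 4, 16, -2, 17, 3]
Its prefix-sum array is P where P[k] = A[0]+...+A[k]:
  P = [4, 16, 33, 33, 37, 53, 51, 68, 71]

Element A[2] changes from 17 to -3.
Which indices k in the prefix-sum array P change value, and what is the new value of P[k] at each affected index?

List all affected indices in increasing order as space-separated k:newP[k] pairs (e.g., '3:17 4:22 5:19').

P[k] = A[0] + ... + A[k]
P[k] includes A[2] iff k >= 2
Affected indices: 2, 3, ..., 8; delta = -20
  P[2]: 33 + -20 = 13
  P[3]: 33 + -20 = 13
  P[4]: 37 + -20 = 17
  P[5]: 53 + -20 = 33
  P[6]: 51 + -20 = 31
  P[7]: 68 + -20 = 48
  P[8]: 71 + -20 = 51

Answer: 2:13 3:13 4:17 5:33 6:31 7:48 8:51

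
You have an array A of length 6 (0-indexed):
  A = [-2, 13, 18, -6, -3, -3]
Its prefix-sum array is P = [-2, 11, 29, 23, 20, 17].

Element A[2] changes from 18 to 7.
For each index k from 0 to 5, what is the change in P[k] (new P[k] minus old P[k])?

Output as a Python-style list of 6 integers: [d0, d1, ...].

Answer: [0, 0, -11, -11, -11, -11]

Derivation:
Element change: A[2] 18 -> 7, delta = -11
For k < 2: P[k] unchanged, delta_P[k] = 0
For k >= 2: P[k] shifts by exactly -11
Delta array: [0, 0, -11, -11, -11, -11]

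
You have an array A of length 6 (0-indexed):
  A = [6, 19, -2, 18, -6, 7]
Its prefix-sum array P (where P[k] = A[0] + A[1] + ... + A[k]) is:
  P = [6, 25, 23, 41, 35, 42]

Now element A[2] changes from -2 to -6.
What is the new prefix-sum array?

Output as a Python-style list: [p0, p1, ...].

Change: A[2] -2 -> -6, delta = -4
P[k] for k < 2: unchanged (A[2] not included)
P[k] for k >= 2: shift by delta = -4
  P[0] = 6 + 0 = 6
  P[1] = 25 + 0 = 25
  P[2] = 23 + -4 = 19
  P[3] = 41 + -4 = 37
  P[4] = 35 + -4 = 31
  P[5] = 42 + -4 = 38

Answer: [6, 25, 19, 37, 31, 38]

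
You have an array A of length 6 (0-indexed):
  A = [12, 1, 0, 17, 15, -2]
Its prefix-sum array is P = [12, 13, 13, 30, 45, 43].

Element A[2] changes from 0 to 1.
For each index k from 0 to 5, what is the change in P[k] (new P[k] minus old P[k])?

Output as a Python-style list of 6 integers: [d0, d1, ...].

Answer: [0, 0, 1, 1, 1, 1]

Derivation:
Element change: A[2] 0 -> 1, delta = 1
For k < 2: P[k] unchanged, delta_P[k] = 0
For k >= 2: P[k] shifts by exactly 1
Delta array: [0, 0, 1, 1, 1, 1]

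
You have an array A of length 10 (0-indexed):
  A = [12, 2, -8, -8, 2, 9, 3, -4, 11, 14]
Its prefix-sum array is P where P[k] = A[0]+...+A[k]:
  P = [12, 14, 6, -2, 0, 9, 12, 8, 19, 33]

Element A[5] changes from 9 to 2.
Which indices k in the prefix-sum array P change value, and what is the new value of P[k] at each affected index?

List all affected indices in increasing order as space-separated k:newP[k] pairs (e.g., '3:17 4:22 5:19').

Answer: 5:2 6:5 7:1 8:12 9:26

Derivation:
P[k] = A[0] + ... + A[k]
P[k] includes A[5] iff k >= 5
Affected indices: 5, 6, ..., 9; delta = -7
  P[5]: 9 + -7 = 2
  P[6]: 12 + -7 = 5
  P[7]: 8 + -7 = 1
  P[8]: 19 + -7 = 12
  P[9]: 33 + -7 = 26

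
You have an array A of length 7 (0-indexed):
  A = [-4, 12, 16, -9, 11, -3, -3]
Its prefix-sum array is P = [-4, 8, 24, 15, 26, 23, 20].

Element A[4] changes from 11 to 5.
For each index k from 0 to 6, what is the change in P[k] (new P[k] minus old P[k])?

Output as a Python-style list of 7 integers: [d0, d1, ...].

Answer: [0, 0, 0, 0, -6, -6, -6]

Derivation:
Element change: A[4] 11 -> 5, delta = -6
For k < 4: P[k] unchanged, delta_P[k] = 0
For k >= 4: P[k] shifts by exactly -6
Delta array: [0, 0, 0, 0, -6, -6, -6]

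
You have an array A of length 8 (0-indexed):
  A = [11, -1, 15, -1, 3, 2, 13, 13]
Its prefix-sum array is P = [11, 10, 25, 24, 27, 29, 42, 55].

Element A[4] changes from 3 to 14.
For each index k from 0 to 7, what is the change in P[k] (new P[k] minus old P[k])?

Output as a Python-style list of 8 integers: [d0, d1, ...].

Answer: [0, 0, 0, 0, 11, 11, 11, 11]

Derivation:
Element change: A[4] 3 -> 14, delta = 11
For k < 4: P[k] unchanged, delta_P[k] = 0
For k >= 4: P[k] shifts by exactly 11
Delta array: [0, 0, 0, 0, 11, 11, 11, 11]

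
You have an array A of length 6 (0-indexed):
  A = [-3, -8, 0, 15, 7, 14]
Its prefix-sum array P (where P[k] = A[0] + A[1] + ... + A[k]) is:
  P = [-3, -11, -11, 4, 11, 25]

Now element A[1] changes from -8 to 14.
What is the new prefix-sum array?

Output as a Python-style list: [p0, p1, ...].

Change: A[1] -8 -> 14, delta = 22
P[k] for k < 1: unchanged (A[1] not included)
P[k] for k >= 1: shift by delta = 22
  P[0] = -3 + 0 = -3
  P[1] = -11 + 22 = 11
  P[2] = -11 + 22 = 11
  P[3] = 4 + 22 = 26
  P[4] = 11 + 22 = 33
  P[5] = 25 + 22 = 47

Answer: [-3, 11, 11, 26, 33, 47]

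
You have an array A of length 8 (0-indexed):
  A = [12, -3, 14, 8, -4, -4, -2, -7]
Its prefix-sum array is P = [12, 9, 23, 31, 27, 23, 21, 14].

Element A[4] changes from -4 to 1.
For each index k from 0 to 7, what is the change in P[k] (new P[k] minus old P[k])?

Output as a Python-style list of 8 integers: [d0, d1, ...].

Answer: [0, 0, 0, 0, 5, 5, 5, 5]

Derivation:
Element change: A[4] -4 -> 1, delta = 5
For k < 4: P[k] unchanged, delta_P[k] = 0
For k >= 4: P[k] shifts by exactly 5
Delta array: [0, 0, 0, 0, 5, 5, 5, 5]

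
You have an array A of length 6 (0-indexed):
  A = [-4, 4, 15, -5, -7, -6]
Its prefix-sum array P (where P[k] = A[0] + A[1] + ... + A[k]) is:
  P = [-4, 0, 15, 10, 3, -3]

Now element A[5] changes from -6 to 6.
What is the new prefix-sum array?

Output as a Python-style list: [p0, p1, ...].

Change: A[5] -6 -> 6, delta = 12
P[k] for k < 5: unchanged (A[5] not included)
P[k] for k >= 5: shift by delta = 12
  P[0] = -4 + 0 = -4
  P[1] = 0 + 0 = 0
  P[2] = 15 + 0 = 15
  P[3] = 10 + 0 = 10
  P[4] = 3 + 0 = 3
  P[5] = -3 + 12 = 9

Answer: [-4, 0, 15, 10, 3, 9]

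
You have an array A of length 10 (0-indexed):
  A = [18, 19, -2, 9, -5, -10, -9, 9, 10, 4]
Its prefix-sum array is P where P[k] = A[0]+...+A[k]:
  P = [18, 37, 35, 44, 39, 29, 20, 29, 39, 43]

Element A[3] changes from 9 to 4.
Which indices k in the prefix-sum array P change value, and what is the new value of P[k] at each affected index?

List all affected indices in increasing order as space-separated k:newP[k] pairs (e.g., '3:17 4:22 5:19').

P[k] = A[0] + ... + A[k]
P[k] includes A[3] iff k >= 3
Affected indices: 3, 4, ..., 9; delta = -5
  P[3]: 44 + -5 = 39
  P[4]: 39 + -5 = 34
  P[5]: 29 + -5 = 24
  P[6]: 20 + -5 = 15
  P[7]: 29 + -5 = 24
  P[8]: 39 + -5 = 34
  P[9]: 43 + -5 = 38

Answer: 3:39 4:34 5:24 6:15 7:24 8:34 9:38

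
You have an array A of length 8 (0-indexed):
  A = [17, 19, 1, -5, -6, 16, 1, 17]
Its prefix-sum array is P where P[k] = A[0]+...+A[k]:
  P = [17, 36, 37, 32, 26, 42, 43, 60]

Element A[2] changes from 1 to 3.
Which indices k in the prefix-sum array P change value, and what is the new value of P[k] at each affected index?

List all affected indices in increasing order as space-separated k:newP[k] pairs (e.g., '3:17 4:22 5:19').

Answer: 2:39 3:34 4:28 5:44 6:45 7:62

Derivation:
P[k] = A[0] + ... + A[k]
P[k] includes A[2] iff k >= 2
Affected indices: 2, 3, ..., 7; delta = 2
  P[2]: 37 + 2 = 39
  P[3]: 32 + 2 = 34
  P[4]: 26 + 2 = 28
  P[5]: 42 + 2 = 44
  P[6]: 43 + 2 = 45
  P[7]: 60 + 2 = 62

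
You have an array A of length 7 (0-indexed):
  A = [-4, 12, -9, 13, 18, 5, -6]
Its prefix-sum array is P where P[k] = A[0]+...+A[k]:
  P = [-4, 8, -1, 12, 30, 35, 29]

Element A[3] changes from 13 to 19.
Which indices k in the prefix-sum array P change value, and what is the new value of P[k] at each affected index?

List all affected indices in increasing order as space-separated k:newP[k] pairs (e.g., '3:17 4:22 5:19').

Answer: 3:18 4:36 5:41 6:35

Derivation:
P[k] = A[0] + ... + A[k]
P[k] includes A[3] iff k >= 3
Affected indices: 3, 4, ..., 6; delta = 6
  P[3]: 12 + 6 = 18
  P[4]: 30 + 6 = 36
  P[5]: 35 + 6 = 41
  P[6]: 29 + 6 = 35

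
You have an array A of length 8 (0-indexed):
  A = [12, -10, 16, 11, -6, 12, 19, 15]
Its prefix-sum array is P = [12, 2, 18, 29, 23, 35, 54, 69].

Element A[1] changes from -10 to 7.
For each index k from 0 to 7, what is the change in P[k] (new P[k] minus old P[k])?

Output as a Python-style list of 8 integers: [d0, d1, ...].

Answer: [0, 17, 17, 17, 17, 17, 17, 17]

Derivation:
Element change: A[1] -10 -> 7, delta = 17
For k < 1: P[k] unchanged, delta_P[k] = 0
For k >= 1: P[k] shifts by exactly 17
Delta array: [0, 17, 17, 17, 17, 17, 17, 17]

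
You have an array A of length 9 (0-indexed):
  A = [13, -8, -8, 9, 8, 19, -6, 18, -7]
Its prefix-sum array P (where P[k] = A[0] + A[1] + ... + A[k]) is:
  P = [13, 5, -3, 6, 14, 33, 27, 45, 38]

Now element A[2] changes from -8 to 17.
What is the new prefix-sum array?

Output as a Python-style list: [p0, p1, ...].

Change: A[2] -8 -> 17, delta = 25
P[k] for k < 2: unchanged (A[2] not included)
P[k] for k >= 2: shift by delta = 25
  P[0] = 13 + 0 = 13
  P[1] = 5 + 0 = 5
  P[2] = -3 + 25 = 22
  P[3] = 6 + 25 = 31
  P[4] = 14 + 25 = 39
  P[5] = 33 + 25 = 58
  P[6] = 27 + 25 = 52
  P[7] = 45 + 25 = 70
  P[8] = 38 + 25 = 63

Answer: [13, 5, 22, 31, 39, 58, 52, 70, 63]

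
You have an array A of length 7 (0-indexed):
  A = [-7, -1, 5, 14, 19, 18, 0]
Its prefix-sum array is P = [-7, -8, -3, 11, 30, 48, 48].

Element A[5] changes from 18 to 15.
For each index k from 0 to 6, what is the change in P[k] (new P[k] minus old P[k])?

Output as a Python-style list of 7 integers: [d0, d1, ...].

Answer: [0, 0, 0, 0, 0, -3, -3]

Derivation:
Element change: A[5] 18 -> 15, delta = -3
For k < 5: P[k] unchanged, delta_P[k] = 0
For k >= 5: P[k] shifts by exactly -3
Delta array: [0, 0, 0, 0, 0, -3, -3]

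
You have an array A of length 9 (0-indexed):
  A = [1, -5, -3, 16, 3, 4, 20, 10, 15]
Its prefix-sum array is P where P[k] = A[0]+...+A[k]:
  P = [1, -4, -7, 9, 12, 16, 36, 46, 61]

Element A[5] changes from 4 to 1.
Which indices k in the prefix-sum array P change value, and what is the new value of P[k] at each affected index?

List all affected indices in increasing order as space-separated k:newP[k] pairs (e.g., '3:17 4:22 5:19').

P[k] = A[0] + ... + A[k]
P[k] includes A[5] iff k >= 5
Affected indices: 5, 6, ..., 8; delta = -3
  P[5]: 16 + -3 = 13
  P[6]: 36 + -3 = 33
  P[7]: 46 + -3 = 43
  P[8]: 61 + -3 = 58

Answer: 5:13 6:33 7:43 8:58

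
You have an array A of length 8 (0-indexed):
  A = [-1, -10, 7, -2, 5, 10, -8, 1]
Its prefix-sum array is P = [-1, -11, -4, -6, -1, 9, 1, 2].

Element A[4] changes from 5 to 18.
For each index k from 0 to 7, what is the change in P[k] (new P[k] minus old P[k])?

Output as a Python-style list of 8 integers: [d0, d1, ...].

Answer: [0, 0, 0, 0, 13, 13, 13, 13]

Derivation:
Element change: A[4] 5 -> 18, delta = 13
For k < 4: P[k] unchanged, delta_P[k] = 0
For k >= 4: P[k] shifts by exactly 13
Delta array: [0, 0, 0, 0, 13, 13, 13, 13]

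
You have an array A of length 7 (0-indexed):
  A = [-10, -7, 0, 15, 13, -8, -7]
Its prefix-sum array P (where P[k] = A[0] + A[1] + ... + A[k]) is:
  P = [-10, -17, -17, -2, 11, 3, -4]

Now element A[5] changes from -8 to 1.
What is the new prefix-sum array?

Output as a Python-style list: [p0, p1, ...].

Change: A[5] -8 -> 1, delta = 9
P[k] for k < 5: unchanged (A[5] not included)
P[k] for k >= 5: shift by delta = 9
  P[0] = -10 + 0 = -10
  P[1] = -17 + 0 = -17
  P[2] = -17 + 0 = -17
  P[3] = -2 + 0 = -2
  P[4] = 11 + 0 = 11
  P[5] = 3 + 9 = 12
  P[6] = -4 + 9 = 5

Answer: [-10, -17, -17, -2, 11, 12, 5]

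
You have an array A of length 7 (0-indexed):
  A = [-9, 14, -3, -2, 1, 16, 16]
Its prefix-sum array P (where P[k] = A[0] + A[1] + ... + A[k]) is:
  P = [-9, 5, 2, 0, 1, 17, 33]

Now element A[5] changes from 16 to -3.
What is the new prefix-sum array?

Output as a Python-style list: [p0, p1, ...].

Answer: [-9, 5, 2, 0, 1, -2, 14]

Derivation:
Change: A[5] 16 -> -3, delta = -19
P[k] for k < 5: unchanged (A[5] not included)
P[k] for k >= 5: shift by delta = -19
  P[0] = -9 + 0 = -9
  P[1] = 5 + 0 = 5
  P[2] = 2 + 0 = 2
  P[3] = 0 + 0 = 0
  P[4] = 1 + 0 = 1
  P[5] = 17 + -19 = -2
  P[6] = 33 + -19 = 14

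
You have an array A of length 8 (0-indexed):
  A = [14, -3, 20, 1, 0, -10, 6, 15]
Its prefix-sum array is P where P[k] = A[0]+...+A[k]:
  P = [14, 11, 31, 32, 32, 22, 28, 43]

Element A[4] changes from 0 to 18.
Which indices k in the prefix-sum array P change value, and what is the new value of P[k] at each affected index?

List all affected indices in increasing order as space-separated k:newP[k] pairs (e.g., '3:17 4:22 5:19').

P[k] = A[0] + ... + A[k]
P[k] includes A[4] iff k >= 4
Affected indices: 4, 5, ..., 7; delta = 18
  P[4]: 32 + 18 = 50
  P[5]: 22 + 18 = 40
  P[6]: 28 + 18 = 46
  P[7]: 43 + 18 = 61

Answer: 4:50 5:40 6:46 7:61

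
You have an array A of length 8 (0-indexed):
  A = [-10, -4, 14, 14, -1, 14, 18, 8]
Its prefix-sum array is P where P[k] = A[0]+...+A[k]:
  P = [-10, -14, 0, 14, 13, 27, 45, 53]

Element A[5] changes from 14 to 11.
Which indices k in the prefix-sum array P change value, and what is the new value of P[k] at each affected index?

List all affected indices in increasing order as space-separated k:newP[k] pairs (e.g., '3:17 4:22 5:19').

P[k] = A[0] + ... + A[k]
P[k] includes A[5] iff k >= 5
Affected indices: 5, 6, ..., 7; delta = -3
  P[5]: 27 + -3 = 24
  P[6]: 45 + -3 = 42
  P[7]: 53 + -3 = 50

Answer: 5:24 6:42 7:50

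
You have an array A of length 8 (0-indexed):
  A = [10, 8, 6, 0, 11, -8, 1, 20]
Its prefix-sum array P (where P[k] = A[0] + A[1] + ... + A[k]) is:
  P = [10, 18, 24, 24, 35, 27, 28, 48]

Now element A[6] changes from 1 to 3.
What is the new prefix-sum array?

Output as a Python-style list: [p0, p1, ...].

Answer: [10, 18, 24, 24, 35, 27, 30, 50]

Derivation:
Change: A[6] 1 -> 3, delta = 2
P[k] for k < 6: unchanged (A[6] not included)
P[k] for k >= 6: shift by delta = 2
  P[0] = 10 + 0 = 10
  P[1] = 18 + 0 = 18
  P[2] = 24 + 0 = 24
  P[3] = 24 + 0 = 24
  P[4] = 35 + 0 = 35
  P[5] = 27 + 0 = 27
  P[6] = 28 + 2 = 30
  P[7] = 48 + 2 = 50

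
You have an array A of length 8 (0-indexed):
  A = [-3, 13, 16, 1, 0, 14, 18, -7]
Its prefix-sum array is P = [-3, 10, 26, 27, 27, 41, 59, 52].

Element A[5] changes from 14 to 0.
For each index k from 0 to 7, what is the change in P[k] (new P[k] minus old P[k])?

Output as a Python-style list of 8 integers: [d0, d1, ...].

Element change: A[5] 14 -> 0, delta = -14
For k < 5: P[k] unchanged, delta_P[k] = 0
For k >= 5: P[k] shifts by exactly -14
Delta array: [0, 0, 0, 0, 0, -14, -14, -14]

Answer: [0, 0, 0, 0, 0, -14, -14, -14]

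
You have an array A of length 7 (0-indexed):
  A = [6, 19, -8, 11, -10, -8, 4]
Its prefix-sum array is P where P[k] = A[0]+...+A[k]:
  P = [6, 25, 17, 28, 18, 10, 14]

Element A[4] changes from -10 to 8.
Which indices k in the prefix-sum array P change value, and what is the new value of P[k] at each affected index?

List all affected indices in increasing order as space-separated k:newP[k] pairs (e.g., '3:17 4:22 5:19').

P[k] = A[0] + ... + A[k]
P[k] includes A[4] iff k >= 4
Affected indices: 4, 5, ..., 6; delta = 18
  P[4]: 18 + 18 = 36
  P[5]: 10 + 18 = 28
  P[6]: 14 + 18 = 32

Answer: 4:36 5:28 6:32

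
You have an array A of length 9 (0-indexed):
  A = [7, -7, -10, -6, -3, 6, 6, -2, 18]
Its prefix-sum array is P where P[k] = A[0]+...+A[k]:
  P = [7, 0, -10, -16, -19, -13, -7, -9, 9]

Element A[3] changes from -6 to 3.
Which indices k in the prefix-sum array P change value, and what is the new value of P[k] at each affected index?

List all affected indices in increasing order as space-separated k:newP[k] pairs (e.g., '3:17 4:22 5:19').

Answer: 3:-7 4:-10 5:-4 6:2 7:0 8:18

Derivation:
P[k] = A[0] + ... + A[k]
P[k] includes A[3] iff k >= 3
Affected indices: 3, 4, ..., 8; delta = 9
  P[3]: -16 + 9 = -7
  P[4]: -19 + 9 = -10
  P[5]: -13 + 9 = -4
  P[6]: -7 + 9 = 2
  P[7]: -9 + 9 = 0
  P[8]: 9 + 9 = 18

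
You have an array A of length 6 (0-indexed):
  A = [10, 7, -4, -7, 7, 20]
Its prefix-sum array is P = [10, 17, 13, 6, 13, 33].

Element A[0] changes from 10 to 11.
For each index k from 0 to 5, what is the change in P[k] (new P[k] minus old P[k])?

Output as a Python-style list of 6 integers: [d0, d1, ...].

Answer: [1, 1, 1, 1, 1, 1]

Derivation:
Element change: A[0] 10 -> 11, delta = 1
For k < 0: P[k] unchanged, delta_P[k] = 0
For k >= 0: P[k] shifts by exactly 1
Delta array: [1, 1, 1, 1, 1, 1]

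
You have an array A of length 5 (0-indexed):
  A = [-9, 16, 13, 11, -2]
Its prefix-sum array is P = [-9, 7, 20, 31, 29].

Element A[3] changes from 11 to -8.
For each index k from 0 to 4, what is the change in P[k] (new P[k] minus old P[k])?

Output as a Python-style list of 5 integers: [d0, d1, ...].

Element change: A[3] 11 -> -8, delta = -19
For k < 3: P[k] unchanged, delta_P[k] = 0
For k >= 3: P[k] shifts by exactly -19
Delta array: [0, 0, 0, -19, -19]

Answer: [0, 0, 0, -19, -19]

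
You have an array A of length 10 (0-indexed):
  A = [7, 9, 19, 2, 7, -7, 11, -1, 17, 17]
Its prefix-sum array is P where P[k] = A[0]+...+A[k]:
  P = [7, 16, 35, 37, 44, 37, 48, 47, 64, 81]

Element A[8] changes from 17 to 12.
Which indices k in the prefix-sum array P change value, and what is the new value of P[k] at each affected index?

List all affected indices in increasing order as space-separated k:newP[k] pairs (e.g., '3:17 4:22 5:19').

Answer: 8:59 9:76

Derivation:
P[k] = A[0] + ... + A[k]
P[k] includes A[8] iff k >= 8
Affected indices: 8, 9, ..., 9; delta = -5
  P[8]: 64 + -5 = 59
  P[9]: 81 + -5 = 76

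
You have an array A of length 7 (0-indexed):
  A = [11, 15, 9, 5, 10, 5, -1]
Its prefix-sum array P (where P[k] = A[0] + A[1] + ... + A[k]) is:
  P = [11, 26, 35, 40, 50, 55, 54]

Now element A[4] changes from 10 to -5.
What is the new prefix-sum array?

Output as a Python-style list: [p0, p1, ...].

Change: A[4] 10 -> -5, delta = -15
P[k] for k < 4: unchanged (A[4] not included)
P[k] for k >= 4: shift by delta = -15
  P[0] = 11 + 0 = 11
  P[1] = 26 + 0 = 26
  P[2] = 35 + 0 = 35
  P[3] = 40 + 0 = 40
  P[4] = 50 + -15 = 35
  P[5] = 55 + -15 = 40
  P[6] = 54 + -15 = 39

Answer: [11, 26, 35, 40, 35, 40, 39]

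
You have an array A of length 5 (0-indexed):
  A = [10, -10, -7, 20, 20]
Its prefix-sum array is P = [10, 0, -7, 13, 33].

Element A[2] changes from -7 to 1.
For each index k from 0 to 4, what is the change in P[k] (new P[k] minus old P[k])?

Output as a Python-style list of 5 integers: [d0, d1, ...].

Answer: [0, 0, 8, 8, 8]

Derivation:
Element change: A[2] -7 -> 1, delta = 8
For k < 2: P[k] unchanged, delta_P[k] = 0
For k >= 2: P[k] shifts by exactly 8
Delta array: [0, 0, 8, 8, 8]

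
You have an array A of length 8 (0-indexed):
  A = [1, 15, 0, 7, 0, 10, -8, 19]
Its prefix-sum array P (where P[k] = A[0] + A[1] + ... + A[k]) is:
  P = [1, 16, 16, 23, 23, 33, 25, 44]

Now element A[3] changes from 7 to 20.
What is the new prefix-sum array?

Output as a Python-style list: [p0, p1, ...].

Answer: [1, 16, 16, 36, 36, 46, 38, 57]

Derivation:
Change: A[3] 7 -> 20, delta = 13
P[k] for k < 3: unchanged (A[3] not included)
P[k] for k >= 3: shift by delta = 13
  P[0] = 1 + 0 = 1
  P[1] = 16 + 0 = 16
  P[2] = 16 + 0 = 16
  P[3] = 23 + 13 = 36
  P[4] = 23 + 13 = 36
  P[5] = 33 + 13 = 46
  P[6] = 25 + 13 = 38
  P[7] = 44 + 13 = 57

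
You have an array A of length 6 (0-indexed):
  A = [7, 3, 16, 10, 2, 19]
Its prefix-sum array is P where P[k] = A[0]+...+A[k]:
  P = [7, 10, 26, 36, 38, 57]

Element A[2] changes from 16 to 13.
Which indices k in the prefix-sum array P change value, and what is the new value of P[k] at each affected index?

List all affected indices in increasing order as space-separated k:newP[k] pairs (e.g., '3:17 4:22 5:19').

P[k] = A[0] + ... + A[k]
P[k] includes A[2] iff k >= 2
Affected indices: 2, 3, ..., 5; delta = -3
  P[2]: 26 + -3 = 23
  P[3]: 36 + -3 = 33
  P[4]: 38 + -3 = 35
  P[5]: 57 + -3 = 54

Answer: 2:23 3:33 4:35 5:54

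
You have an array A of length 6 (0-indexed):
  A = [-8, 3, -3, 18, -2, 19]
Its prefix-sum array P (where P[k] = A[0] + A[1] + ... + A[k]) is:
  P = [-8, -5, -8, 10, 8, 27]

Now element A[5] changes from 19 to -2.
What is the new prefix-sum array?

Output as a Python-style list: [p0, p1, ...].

Change: A[5] 19 -> -2, delta = -21
P[k] for k < 5: unchanged (A[5] not included)
P[k] for k >= 5: shift by delta = -21
  P[0] = -8 + 0 = -8
  P[1] = -5 + 0 = -5
  P[2] = -8 + 0 = -8
  P[3] = 10 + 0 = 10
  P[4] = 8 + 0 = 8
  P[5] = 27 + -21 = 6

Answer: [-8, -5, -8, 10, 8, 6]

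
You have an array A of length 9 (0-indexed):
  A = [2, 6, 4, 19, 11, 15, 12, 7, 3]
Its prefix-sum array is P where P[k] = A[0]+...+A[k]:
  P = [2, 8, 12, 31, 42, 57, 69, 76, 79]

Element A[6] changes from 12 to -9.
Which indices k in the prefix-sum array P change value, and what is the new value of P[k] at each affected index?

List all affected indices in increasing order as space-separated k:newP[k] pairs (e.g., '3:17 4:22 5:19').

P[k] = A[0] + ... + A[k]
P[k] includes A[6] iff k >= 6
Affected indices: 6, 7, ..., 8; delta = -21
  P[6]: 69 + -21 = 48
  P[7]: 76 + -21 = 55
  P[8]: 79 + -21 = 58

Answer: 6:48 7:55 8:58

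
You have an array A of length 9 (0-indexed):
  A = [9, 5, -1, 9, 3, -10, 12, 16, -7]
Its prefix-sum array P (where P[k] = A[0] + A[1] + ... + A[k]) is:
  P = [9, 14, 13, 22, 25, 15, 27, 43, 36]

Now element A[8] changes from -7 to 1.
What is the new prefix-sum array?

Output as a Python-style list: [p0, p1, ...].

Answer: [9, 14, 13, 22, 25, 15, 27, 43, 44]

Derivation:
Change: A[8] -7 -> 1, delta = 8
P[k] for k < 8: unchanged (A[8] not included)
P[k] for k >= 8: shift by delta = 8
  P[0] = 9 + 0 = 9
  P[1] = 14 + 0 = 14
  P[2] = 13 + 0 = 13
  P[3] = 22 + 0 = 22
  P[4] = 25 + 0 = 25
  P[5] = 15 + 0 = 15
  P[6] = 27 + 0 = 27
  P[7] = 43 + 0 = 43
  P[8] = 36 + 8 = 44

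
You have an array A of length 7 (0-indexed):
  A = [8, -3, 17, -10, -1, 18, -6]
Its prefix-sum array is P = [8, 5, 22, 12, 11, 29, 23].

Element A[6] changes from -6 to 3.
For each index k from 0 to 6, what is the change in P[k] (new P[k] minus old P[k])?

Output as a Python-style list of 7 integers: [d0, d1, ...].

Answer: [0, 0, 0, 0, 0, 0, 9]

Derivation:
Element change: A[6] -6 -> 3, delta = 9
For k < 6: P[k] unchanged, delta_P[k] = 0
For k >= 6: P[k] shifts by exactly 9
Delta array: [0, 0, 0, 0, 0, 0, 9]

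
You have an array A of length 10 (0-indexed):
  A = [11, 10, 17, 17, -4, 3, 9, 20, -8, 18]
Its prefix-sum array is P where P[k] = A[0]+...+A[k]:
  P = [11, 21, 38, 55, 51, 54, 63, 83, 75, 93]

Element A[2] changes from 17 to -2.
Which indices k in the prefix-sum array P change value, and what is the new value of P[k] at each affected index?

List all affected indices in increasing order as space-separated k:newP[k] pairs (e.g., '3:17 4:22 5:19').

Answer: 2:19 3:36 4:32 5:35 6:44 7:64 8:56 9:74

Derivation:
P[k] = A[0] + ... + A[k]
P[k] includes A[2] iff k >= 2
Affected indices: 2, 3, ..., 9; delta = -19
  P[2]: 38 + -19 = 19
  P[3]: 55 + -19 = 36
  P[4]: 51 + -19 = 32
  P[5]: 54 + -19 = 35
  P[6]: 63 + -19 = 44
  P[7]: 83 + -19 = 64
  P[8]: 75 + -19 = 56
  P[9]: 93 + -19 = 74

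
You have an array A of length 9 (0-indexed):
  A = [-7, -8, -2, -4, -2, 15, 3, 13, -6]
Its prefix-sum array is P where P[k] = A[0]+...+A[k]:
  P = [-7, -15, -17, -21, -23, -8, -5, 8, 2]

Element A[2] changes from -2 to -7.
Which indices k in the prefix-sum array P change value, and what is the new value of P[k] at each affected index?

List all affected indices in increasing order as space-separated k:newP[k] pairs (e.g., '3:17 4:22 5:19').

Answer: 2:-22 3:-26 4:-28 5:-13 6:-10 7:3 8:-3

Derivation:
P[k] = A[0] + ... + A[k]
P[k] includes A[2] iff k >= 2
Affected indices: 2, 3, ..., 8; delta = -5
  P[2]: -17 + -5 = -22
  P[3]: -21 + -5 = -26
  P[4]: -23 + -5 = -28
  P[5]: -8 + -5 = -13
  P[6]: -5 + -5 = -10
  P[7]: 8 + -5 = 3
  P[8]: 2 + -5 = -3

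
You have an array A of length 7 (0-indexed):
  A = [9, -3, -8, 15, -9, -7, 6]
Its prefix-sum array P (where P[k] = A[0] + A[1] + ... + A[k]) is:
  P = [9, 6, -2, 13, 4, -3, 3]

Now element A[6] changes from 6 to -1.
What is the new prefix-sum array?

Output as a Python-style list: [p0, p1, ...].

Answer: [9, 6, -2, 13, 4, -3, -4]

Derivation:
Change: A[6] 6 -> -1, delta = -7
P[k] for k < 6: unchanged (A[6] not included)
P[k] for k >= 6: shift by delta = -7
  P[0] = 9 + 0 = 9
  P[1] = 6 + 0 = 6
  P[2] = -2 + 0 = -2
  P[3] = 13 + 0 = 13
  P[4] = 4 + 0 = 4
  P[5] = -3 + 0 = -3
  P[6] = 3 + -7 = -4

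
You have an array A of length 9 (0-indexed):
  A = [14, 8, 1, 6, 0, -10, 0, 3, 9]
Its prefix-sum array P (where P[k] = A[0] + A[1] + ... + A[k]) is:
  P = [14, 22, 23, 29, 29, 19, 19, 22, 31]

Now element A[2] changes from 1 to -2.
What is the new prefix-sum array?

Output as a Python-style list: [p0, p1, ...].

Answer: [14, 22, 20, 26, 26, 16, 16, 19, 28]

Derivation:
Change: A[2] 1 -> -2, delta = -3
P[k] for k < 2: unchanged (A[2] not included)
P[k] for k >= 2: shift by delta = -3
  P[0] = 14 + 0 = 14
  P[1] = 22 + 0 = 22
  P[2] = 23 + -3 = 20
  P[3] = 29 + -3 = 26
  P[4] = 29 + -3 = 26
  P[5] = 19 + -3 = 16
  P[6] = 19 + -3 = 16
  P[7] = 22 + -3 = 19
  P[8] = 31 + -3 = 28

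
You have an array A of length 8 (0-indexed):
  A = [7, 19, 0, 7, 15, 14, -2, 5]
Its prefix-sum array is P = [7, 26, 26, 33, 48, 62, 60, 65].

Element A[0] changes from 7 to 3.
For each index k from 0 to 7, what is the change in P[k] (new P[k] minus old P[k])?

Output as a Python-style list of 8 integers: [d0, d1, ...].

Answer: [-4, -4, -4, -4, -4, -4, -4, -4]

Derivation:
Element change: A[0] 7 -> 3, delta = -4
For k < 0: P[k] unchanged, delta_P[k] = 0
For k >= 0: P[k] shifts by exactly -4
Delta array: [-4, -4, -4, -4, -4, -4, -4, -4]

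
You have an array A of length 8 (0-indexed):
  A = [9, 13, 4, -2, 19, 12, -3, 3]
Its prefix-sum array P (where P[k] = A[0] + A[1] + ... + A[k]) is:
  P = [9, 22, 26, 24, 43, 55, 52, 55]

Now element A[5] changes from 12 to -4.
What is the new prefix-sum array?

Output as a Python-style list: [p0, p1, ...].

Answer: [9, 22, 26, 24, 43, 39, 36, 39]

Derivation:
Change: A[5] 12 -> -4, delta = -16
P[k] for k < 5: unchanged (A[5] not included)
P[k] for k >= 5: shift by delta = -16
  P[0] = 9 + 0 = 9
  P[1] = 22 + 0 = 22
  P[2] = 26 + 0 = 26
  P[3] = 24 + 0 = 24
  P[4] = 43 + 0 = 43
  P[5] = 55 + -16 = 39
  P[6] = 52 + -16 = 36
  P[7] = 55 + -16 = 39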